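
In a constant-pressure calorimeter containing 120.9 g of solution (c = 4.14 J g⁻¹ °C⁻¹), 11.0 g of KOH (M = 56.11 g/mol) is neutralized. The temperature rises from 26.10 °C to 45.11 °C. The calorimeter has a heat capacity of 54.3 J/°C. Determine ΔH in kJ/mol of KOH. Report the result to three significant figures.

|ΔT| = |45.11 − 26.10| = 19.01 °C
|q_surr| = (120.9 × 4.14 + 54.3) × 19.01 = 554.826 × 19.01 = 10550 J
n(KOH) = 11.0 / 56.11 = 0.1960 mol
Temperature rose, so q_rxn = −|q_surr| = -10.55 kJ
ΔH = q_rxn / n = -53.83 kJ/mol

ΔH = -53.8 kJ/mol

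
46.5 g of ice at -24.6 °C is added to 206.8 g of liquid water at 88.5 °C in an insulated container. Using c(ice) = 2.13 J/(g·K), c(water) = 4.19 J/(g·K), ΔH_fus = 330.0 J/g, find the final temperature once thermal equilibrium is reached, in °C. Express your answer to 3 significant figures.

T_f = 55.5 °C

Heat to bring ice to 0 °C and melt it: q₁ = 46.5×2.13×24.6 + 46.5×330.0 = 17782 J
Heat the water can supply cooling to 0 °C: 206.8×4.19×88.5 = 76684.5 J > q₁, so all ice melts.
Energy balance: 206.8×4.19×(88.5 − T) = 17782 + 46.5×4.19×(T − 0)
866.492(88.5 − T) = 17782 + 194.835 T
76684.5 − 17782 = 1061.327 T
T = 58902.5 / 1061.327 = 55.50 °C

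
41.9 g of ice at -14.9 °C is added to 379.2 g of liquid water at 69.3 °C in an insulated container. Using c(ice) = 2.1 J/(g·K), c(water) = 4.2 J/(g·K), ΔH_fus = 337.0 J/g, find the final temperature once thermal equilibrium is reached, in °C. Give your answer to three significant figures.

T_f = 53.7 °C

Heat to bring ice to 0 °C and melt it: q₁ = 41.9×2.1×14.9 + 41.9×337.0 = 15431 J
Heat the water can supply cooling to 0 °C: 379.2×4.2×69.3 = 110370 J > q₁, so all ice melts.
Energy balance: 379.2×4.2×(69.3 − T) = 15431 + 41.9×4.2×(T − 0)
1592.64(69.3 − T) = 15431 + 175.98 T
110370 − 15431 = 1768.62 T
T = 94939 / 1768.62 = 53.68 °C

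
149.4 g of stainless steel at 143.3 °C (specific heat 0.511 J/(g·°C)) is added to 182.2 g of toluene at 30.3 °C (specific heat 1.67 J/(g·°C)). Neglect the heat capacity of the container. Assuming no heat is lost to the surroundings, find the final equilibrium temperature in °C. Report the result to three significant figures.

Heat lost by stainless steel = heat gained by toluene.
(149.4)(0.511)(143.3 − T) = (182.2)(1.67)(T − 30.3)
76.3434 (143.3 − T) = 304.274 (T − 30.3)
10940 − 76.3434 T = 304.274 T − 9219.5
20159.5 = 380.6174 T
T = 52.97 °C

T_f = 53.0 °C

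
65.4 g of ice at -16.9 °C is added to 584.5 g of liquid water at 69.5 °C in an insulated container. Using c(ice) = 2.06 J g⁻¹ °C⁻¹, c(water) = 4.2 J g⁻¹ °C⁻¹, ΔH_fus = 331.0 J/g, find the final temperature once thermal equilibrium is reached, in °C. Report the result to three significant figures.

Heat to bring ice to 0 °C and melt it: q₁ = 65.4×2.06×16.9 + 65.4×331.0 = 23924 J
Heat the water can supply cooling to 0 °C: 584.5×4.2×69.5 = 170616 J > q₁, so all ice melts.
Energy balance: 584.5×4.2×(69.5 − T) = 23924 + 65.4×4.2×(T − 0)
2454.9(69.5 − T) = 23924 + 274.68 T
170616 − 23924 = 2729.58 T
T = 146692 / 2729.58 = 53.74 °C

T_f = 53.7 °C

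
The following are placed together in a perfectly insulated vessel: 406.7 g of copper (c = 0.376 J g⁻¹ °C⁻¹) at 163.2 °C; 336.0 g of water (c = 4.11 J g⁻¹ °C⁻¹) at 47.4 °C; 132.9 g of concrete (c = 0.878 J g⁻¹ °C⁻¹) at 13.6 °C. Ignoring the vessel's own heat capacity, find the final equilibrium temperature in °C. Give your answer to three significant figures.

T_f = 55.7 °C

Σ mᵢcᵢ(T − Tᵢ) = 0  ⇒  T = Σ mᵢcᵢTᵢ / Σ mᵢcᵢ
Σ mᵢcᵢ = 406.7×0.376 + 336.0×4.11 + 132.9×0.878 = 1650.5654
Σ mᵢcᵢTᵢ = 152.9192×163.2 + 1380.96×47.4 + 116.6862×13.6 = 92001
T = 92001 / 1650.5654 = 55.74 °C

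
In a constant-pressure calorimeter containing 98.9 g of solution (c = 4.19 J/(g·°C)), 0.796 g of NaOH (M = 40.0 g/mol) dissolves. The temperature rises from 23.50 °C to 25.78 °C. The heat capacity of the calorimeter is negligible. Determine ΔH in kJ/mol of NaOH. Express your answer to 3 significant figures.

|ΔT| = |25.78 − 23.50| = 2.28 °C
|q_surr| = (98.9 × 4.19) × 2.28 = 414.391 × 2.28 = 944.8 J
n(NaOH) = 0.796 / 40.0 = 0.01990 mol
Temperature rose, so q_rxn = −|q_surr| = -0.9448 kJ
ΔH = q_rxn / n = -47.48 kJ/mol

ΔH = -47.5 kJ/mol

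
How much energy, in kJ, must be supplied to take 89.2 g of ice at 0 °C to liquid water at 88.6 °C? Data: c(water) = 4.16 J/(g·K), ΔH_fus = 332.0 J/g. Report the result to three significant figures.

q = 62.5 kJ

q1 (melt at 0 °C): 89.2 × 332.0 = 29614 J
q2 (heat water 0.0→88.6 °C): 89.2 × 4.16 × 88.6 = 32877 J
Total: 29614 + 32877 = 62491 J = 62.5 kJ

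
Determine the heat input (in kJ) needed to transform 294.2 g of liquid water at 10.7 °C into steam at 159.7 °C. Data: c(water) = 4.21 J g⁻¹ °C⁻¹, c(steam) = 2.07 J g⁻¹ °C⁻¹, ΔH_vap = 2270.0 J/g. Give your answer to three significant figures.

q1 (heat water 10.7→100.0 °C): 294.2 × 4.21 × 89.3 = 110605 J
q2 (vaporize at 100 °C): 294.2 × 2270.0 = 667834 J
q3 (heat steam 100.0→159.7 °C): 294.2 × 2.07 × 59.7 = 36357 J
Total: 110605 + 667834 + 36357 = 814796 J = 815 kJ

q = 815 kJ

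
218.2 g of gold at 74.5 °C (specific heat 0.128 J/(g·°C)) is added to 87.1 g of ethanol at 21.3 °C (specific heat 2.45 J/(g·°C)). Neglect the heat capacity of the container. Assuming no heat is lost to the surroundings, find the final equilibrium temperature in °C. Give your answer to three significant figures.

Heat lost by gold = heat gained by ethanol.
(218.2)(0.128)(74.5 − T) = (87.1)(2.45)(T − 21.3)
27.9296 (74.5 − T) = 213.395 (T − 21.3)
2080.8 − 27.9296 T = 213.395 T − 4545.3
6626.1 = 241.3246 T
T = 27.46 °C

T_f = 27.5 °C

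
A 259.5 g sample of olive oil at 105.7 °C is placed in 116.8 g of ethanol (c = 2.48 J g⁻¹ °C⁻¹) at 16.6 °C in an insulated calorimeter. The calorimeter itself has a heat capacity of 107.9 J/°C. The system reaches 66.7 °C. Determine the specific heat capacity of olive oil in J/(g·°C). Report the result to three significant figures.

c = 1.97 J/(g·°C)

q_gained = (116.8 × 2.48 + 107.9) × (66.7 − 16.6) = 19920 J
q_lost = 259.5 × c × (105.7 − 66.7) = 10120.5 c
Set equal: c = 19920 / 10120.5 = 1.97 J/(g·°C)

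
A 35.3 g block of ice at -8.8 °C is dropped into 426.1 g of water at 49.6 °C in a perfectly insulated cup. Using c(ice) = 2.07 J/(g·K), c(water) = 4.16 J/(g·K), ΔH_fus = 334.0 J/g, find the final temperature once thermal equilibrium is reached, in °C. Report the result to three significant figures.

Heat to bring ice to 0 °C and melt it: q₁ = 35.3×2.07×8.8 + 35.3×334.0 = 12433 J
Heat the water can supply cooling to 0 °C: 426.1×4.16×49.6 = 87919.8 J > q₁, so all ice melts.
Energy balance: 426.1×4.16×(49.6 − T) = 12433 + 35.3×4.16×(T − 0)
1772.576(49.6 − T) = 12433 + 146.848 T
87919.8 − 12433 = 1919.424 T
T = 75486.8 / 1919.424 = 39.33 °C

T_f = 39.3 °C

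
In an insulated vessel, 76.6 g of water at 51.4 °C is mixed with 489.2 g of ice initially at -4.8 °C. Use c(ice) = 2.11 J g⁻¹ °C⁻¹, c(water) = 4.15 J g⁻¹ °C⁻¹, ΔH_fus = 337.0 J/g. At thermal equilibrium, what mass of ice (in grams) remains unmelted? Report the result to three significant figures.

m_ice remaining = 455 g

Heat to warm all ice to 0 °C: 489.2×2.11×4.8 = 4954.6 J
Heat released by water cooling to 0 °C: 76.6×4.15×51.4 = 16340 J
16340 J < 4954.6 + 489.2×337.0 = 169815.0 J, so not all ice melts; final T = 0 °C.
Heat left for melting: 16340 − 4954.6 = 11385.4 J
Mass melted = 11385.4 / 337.0 = 33.78 g
Ice remaining = 489.2 − 33.78 = 455.42 g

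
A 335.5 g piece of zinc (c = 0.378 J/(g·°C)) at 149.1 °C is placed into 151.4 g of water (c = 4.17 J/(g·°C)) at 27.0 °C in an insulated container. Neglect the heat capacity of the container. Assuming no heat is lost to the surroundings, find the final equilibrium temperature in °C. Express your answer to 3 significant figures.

T_f = 47.4 °C

Heat lost by zinc = heat gained by water.
(335.5)(0.378)(149.1 − T) = (151.4)(4.17)(T − 27.0)
126.819 (149.1 − T) = 631.338 (T − 27.0)
18909 − 126.819 T = 631.338 T − 17046
35955 = 758.157 T
T = 47.42 °C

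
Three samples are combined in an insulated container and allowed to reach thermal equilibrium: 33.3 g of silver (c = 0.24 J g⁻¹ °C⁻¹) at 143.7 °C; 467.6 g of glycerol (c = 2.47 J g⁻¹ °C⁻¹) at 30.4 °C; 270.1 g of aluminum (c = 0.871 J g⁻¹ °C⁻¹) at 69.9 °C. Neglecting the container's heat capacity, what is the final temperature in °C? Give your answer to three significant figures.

Σ mᵢcᵢ(T − Tᵢ) = 0  ⇒  T = Σ mᵢcᵢTᵢ / Σ mᵢcᵢ
Σ mᵢcᵢ = 33.3×0.24 + 467.6×2.47 + 270.1×0.871 = 1398.2211
Σ mᵢcᵢTᵢ = 7.992×143.7 + 1154.972×30.4 + 235.2571×69.9 = 52704
T = 52704 / 1398.2211 = 37.69 °C

T_f = 37.7 °C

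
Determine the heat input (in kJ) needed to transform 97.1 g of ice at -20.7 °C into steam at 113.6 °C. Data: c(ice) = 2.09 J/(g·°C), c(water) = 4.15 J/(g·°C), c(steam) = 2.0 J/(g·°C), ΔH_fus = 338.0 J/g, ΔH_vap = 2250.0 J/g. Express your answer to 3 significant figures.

q = 298 kJ

q1 (heat ice -20.7→0.0 °C): 97.1 × 2.09 × 20.7 = 4201 J
q2 (melt at 0 °C): 97.1 × 338.0 = 32820 J
q3 (heat water 0.0→100.0 °C): 97.1 × 4.15 × 100.0 = 40297 J
q4 (vaporize at 100 °C): 97.1 × 2250.0 = 218475 J
q5 (heat steam 100.0→113.6 °C): 97.1 × 2.0 × 13.6 = 2641 J
Total: 4201 + 32820 + 40297 + 218475 + 2641 = 298434 J = 298 kJ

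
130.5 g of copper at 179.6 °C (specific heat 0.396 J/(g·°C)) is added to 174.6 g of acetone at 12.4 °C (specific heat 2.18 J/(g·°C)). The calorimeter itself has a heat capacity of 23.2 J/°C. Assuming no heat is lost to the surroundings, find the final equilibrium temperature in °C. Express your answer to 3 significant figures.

Heat lost by copper = heat gained by acetone + calorimeter.
(130.5)(0.396)(179.6 − T) = [(174.6)(2.18) + 23.2](T − 12.4)
51.678 (179.6 − T) = 403.828 (T − 12.4)
9281.4 − 51.678 T = 403.828 T − 5007.5
14288.9 = 455.506 T
T = 31.37 °C

T_f = 31.4 °C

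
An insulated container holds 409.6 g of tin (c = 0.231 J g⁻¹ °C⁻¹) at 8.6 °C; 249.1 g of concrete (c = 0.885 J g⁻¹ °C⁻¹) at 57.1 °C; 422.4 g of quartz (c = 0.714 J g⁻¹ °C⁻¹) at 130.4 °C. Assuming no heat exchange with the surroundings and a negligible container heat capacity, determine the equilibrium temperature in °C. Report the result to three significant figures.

Σ mᵢcᵢ(T − Tᵢ) = 0  ⇒  T = Σ mᵢcᵢTᵢ / Σ mᵢcᵢ
Σ mᵢcᵢ = 409.6×0.231 + 249.1×0.885 + 422.4×0.714 = 616.6647
Σ mᵢcᵢTᵢ = 94.6176×8.6 + 220.4535×57.1 + 301.5936×130.4 = 52729
T = 52729 / 616.6647 = 85.51 °C

T_f = 85.5 °C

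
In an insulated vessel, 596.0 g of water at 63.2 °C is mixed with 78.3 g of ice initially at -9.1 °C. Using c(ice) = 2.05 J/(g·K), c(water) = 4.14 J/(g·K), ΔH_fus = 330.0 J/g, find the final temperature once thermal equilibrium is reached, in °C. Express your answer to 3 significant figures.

Heat to bring ice to 0 °C and melt it: q₁ = 78.3×2.05×9.1 + 78.3×330.0 = 27300 J
Heat the water can supply cooling to 0 °C: 596.0×4.14×63.2 = 155942 J > q₁, so all ice melts.
Energy balance: 596.0×4.14×(63.2 − T) = 27300 + 78.3×4.14×(T − 0)
2467.44(63.2 − T) = 27300 + 324.162 T
155942 − 27300 = 2791.602 T
T = 128642 / 2791.602 = 46.08 °C

T_f = 46.1 °C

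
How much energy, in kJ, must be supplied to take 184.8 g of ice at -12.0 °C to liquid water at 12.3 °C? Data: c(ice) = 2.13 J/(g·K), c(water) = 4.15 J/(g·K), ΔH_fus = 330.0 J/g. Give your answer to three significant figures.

q1 (heat ice -12.0→0.0 °C): 184.8 × 2.13 × 12.0 = 4723 J
q2 (melt at 0 °C): 184.8 × 330.0 = 60984 J
q3 (heat water 0.0→12.3 °C): 184.8 × 4.15 × 12.3 = 9433 J
Total: 4723 + 60984 + 9433 = 75140 J = 75.1 kJ

q = 75.1 kJ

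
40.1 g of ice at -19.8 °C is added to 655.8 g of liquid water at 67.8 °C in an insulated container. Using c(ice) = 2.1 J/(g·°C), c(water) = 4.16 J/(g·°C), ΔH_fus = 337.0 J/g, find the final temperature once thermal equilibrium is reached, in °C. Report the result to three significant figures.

T_f = 58.6 °C

Heat to bring ice to 0 °C and melt it: q₁ = 40.1×2.1×19.8 + 40.1×337.0 = 15181 J
Heat the water can supply cooling to 0 °C: 655.8×4.16×67.8 = 184967 J > q₁, so all ice melts.
Energy balance: 655.8×4.16×(67.8 − T) = 15181 + 40.1×4.16×(T − 0)
2728.128(67.8 − T) = 15181 + 166.816 T
184967 − 15181 = 2894.944 T
T = 169786 / 2894.944 = 58.649 °C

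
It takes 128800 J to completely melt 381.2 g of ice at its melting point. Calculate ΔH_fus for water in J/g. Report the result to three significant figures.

ΔH_fus = q / m = 128800 / 381.2 = 338 J/g

ΔH_fus = 338 J/g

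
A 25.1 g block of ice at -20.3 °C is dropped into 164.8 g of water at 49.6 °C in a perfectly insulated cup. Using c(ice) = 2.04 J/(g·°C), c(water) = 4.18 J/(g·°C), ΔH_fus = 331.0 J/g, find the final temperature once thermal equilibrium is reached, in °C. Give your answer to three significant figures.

Heat to bring ice to 0 °C and melt it: q₁ = 25.1×2.04×20.3 + 25.1×331.0 = 9347.5 J
Heat the water can supply cooling to 0 °C: 164.8×4.18×49.6 = 34167.7 J > q₁, so all ice melts.
Energy balance: 164.8×4.18×(49.6 − T) = 9347.5 + 25.1×4.18×(T − 0)
688.864(49.6 − T) = 9347.5 + 104.918 T
34167.7 − 9347.5 = 793.782 T
T = 24820.2 / 793.782 = 31.27 °C

T_f = 31.3 °C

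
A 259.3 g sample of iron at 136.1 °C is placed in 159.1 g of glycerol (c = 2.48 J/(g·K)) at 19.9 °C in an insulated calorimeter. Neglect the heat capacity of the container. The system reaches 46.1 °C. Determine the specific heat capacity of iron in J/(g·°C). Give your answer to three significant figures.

q_gained = (159.1 × 2.48) × (46.1 − 19.9) = 10340 J
q_lost = 259.3 × c × (136.1 − 46.1) = 23337 c
Set equal: c = 10340 / 23337 = 0.443 J/(g·°C)

c = 0.443 J/(g·°C)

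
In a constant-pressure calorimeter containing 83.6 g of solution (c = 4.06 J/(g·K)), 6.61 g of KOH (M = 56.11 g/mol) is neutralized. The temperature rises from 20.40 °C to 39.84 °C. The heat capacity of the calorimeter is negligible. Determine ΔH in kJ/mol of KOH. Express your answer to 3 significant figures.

|ΔT| = |39.84 − 20.40| = 19.44 °C
|q_surr| = (83.6 × 4.06) × 19.44 = 339.416 × 19.44 = 6598 J
n(KOH) = 6.61 / 56.11 = 0.1178 mol
Temperature rose, so q_rxn = −|q_surr| = -6.598 kJ
ΔH = q_rxn / n = -56.01 kJ/mol

ΔH = -56.0 kJ/mol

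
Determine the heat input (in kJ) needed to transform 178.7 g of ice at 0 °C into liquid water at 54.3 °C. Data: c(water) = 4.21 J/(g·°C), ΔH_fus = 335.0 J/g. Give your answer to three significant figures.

q1 (melt at 0 °C): 178.7 × 335.0 = 59865 J
q2 (heat water 0.0→54.3 °C): 178.7 × 4.21 × 54.3 = 40851 J
Total: 59865 + 40851 = 100716 J = 101 kJ

q = 101 kJ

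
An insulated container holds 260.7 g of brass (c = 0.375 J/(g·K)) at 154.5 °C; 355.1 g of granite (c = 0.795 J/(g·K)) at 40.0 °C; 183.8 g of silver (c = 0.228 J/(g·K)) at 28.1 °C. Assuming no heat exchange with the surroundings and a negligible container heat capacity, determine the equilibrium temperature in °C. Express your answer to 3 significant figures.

Σ mᵢcᵢ(T − Tᵢ) = 0  ⇒  T = Σ mᵢcᵢTᵢ / Σ mᵢcᵢ
Σ mᵢcᵢ = 260.7×0.375 + 355.1×0.795 + 183.8×0.228 = 421.9734
Σ mᵢcᵢTᵢ = 97.7625×154.5 + 282.3045×40.0 + 41.9064×28.1 = 27574
T = 27574 / 421.9734 = 65.345 °C

T_f = 65.3 °C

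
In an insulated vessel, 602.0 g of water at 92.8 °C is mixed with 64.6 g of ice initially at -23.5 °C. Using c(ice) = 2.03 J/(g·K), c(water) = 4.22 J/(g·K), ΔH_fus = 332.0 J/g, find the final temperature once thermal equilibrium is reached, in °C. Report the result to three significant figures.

T_f = 75.1 °C

Heat to bring ice to 0 °C and melt it: q₁ = 64.6×2.03×23.5 + 64.6×332.0 = 24529 J
Heat the water can supply cooling to 0 °C: 602.0×4.22×92.8 = 235753 J > q₁, so all ice melts.
Energy balance: 602.0×4.22×(92.8 − T) = 24529 + 64.6×4.22×(T − 0)
2540.44(92.8 − T) = 24529 + 272.612 T
235753 − 24529 = 2813.052 T
T = 211224 / 2813.052 = 75.09 °C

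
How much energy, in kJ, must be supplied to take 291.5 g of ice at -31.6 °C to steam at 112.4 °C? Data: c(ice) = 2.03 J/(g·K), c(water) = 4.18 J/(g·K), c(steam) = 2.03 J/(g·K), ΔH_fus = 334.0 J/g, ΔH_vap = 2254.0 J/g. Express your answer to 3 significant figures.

q = 902 kJ

q1 (heat ice -31.6→0.0 °C): 291.5 × 2.03 × 31.6 = 18699 J
q2 (melt at 0 °C): 291.5 × 334.0 = 97361 J
q3 (heat water 0.0→100.0 °C): 291.5 × 4.18 × 100.0 = 121847 J
q4 (vaporize at 100 °C): 291.5 × 2254.0 = 657041 J
q5 (heat steam 100.0→112.4 °C): 291.5 × 2.03 × 12.4 = 7338 J
Total: 18699 + 97361 + 121847 + 657041 + 7338 = 902286 J = 902 kJ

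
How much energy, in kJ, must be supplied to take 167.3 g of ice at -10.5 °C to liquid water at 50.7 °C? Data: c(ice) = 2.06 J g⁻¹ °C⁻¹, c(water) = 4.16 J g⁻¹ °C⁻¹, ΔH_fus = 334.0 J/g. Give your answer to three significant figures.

q = 94.8 kJ

q1 (heat ice -10.5→0.0 °C): 167.3 × 2.06 × 10.5 = 3619 J
q2 (melt at 0 °C): 167.3 × 334.0 = 55878 J
q3 (heat water 0.0→50.7 °C): 167.3 × 4.16 × 50.7 = 35286 J
Total: 3619 + 55878 + 35286 = 94783 J = 94.8 kJ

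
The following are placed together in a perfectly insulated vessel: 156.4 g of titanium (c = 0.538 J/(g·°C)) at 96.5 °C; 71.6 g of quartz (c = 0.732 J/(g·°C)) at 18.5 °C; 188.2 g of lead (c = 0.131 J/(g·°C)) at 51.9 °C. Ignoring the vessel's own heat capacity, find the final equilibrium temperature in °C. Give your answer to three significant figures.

Σ mᵢcᵢ(T − Tᵢ) = 0  ⇒  T = Σ mᵢcᵢTᵢ / Σ mᵢcᵢ
Σ mᵢcᵢ = 156.4×0.538 + 71.6×0.732 + 188.2×0.131 = 161.2086
Σ mᵢcᵢTᵢ = 84.1432×96.5 + 52.4112×18.5 + 24.6542×51.9 = 10369
T = 10369 / 161.2086 = 64.32 °C

T_f = 64.3 °C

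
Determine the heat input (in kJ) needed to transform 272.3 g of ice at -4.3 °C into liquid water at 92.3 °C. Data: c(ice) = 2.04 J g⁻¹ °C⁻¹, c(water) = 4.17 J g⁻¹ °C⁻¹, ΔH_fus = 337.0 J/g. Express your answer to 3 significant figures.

q = 199 kJ

q1 (heat ice -4.3→0.0 °C): 272.3 × 2.04 × 4.3 = 2389 J
q2 (melt at 0 °C): 272.3 × 337.0 = 91765 J
q3 (heat water 0.0→92.3 °C): 272.3 × 4.17 × 92.3 = 104806 J
Total: 2389 + 91765 + 104806 = 198960 J = 199 kJ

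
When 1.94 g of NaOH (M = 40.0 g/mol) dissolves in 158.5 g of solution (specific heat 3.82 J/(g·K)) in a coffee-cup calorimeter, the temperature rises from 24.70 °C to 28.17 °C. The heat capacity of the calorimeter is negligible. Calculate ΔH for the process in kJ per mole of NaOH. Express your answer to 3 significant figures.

|ΔT| = |28.17 − 24.70| = 3.47 °C
|q_surr| = (158.5 × 3.82) × 3.47 = 605.47 × 3.47 = 2101 J
n(NaOH) = 1.94 / 40.0 = 0.04850 mol
Temperature rose, so q_rxn = −|q_surr| = -2.101 kJ
ΔH = q_rxn / n = -43.32 kJ/mol

ΔH = -43.3 kJ/mol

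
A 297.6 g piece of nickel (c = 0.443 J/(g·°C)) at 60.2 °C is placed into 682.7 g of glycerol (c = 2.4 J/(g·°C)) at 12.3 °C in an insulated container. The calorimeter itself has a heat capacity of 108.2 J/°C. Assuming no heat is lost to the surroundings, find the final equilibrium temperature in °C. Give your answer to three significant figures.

Heat lost by nickel = heat gained by glycerol + calorimeter.
(297.6)(0.443)(60.2 − T) = [(682.7)(2.4) + 108.2](T − 12.3)
131.8368 (60.2 − T) = 1746.68 (T − 12.3)
7936.6 − 131.8368 T = 1746.68 T − 21484
29420.6 = 1878.5168 T
T = 15.66 °C

T_f = 15.7 °C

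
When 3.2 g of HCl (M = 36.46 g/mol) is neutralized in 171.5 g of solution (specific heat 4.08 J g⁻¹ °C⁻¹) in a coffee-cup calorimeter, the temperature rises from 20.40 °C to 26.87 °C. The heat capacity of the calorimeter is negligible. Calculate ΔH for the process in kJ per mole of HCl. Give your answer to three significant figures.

ΔH = -51.6 kJ/mol

|ΔT| = |26.87 − 20.40| = 6.47 °C
|q_surr| = (171.5 × 4.08) × 6.47 = 699.72 × 6.47 = 4527 J
n(HCl) = 3.2 / 36.46 = 0.08777 mol
Temperature rose, so q_rxn = −|q_surr| = -4.527 kJ
ΔH = q_rxn / n = -51.58 kJ/mol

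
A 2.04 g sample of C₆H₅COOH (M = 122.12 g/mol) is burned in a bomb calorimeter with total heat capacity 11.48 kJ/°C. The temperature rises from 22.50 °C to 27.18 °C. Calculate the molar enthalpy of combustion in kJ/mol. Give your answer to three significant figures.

ΔT = 27.18 − 22.50 = 4.68 °C
q_cal = C_cal × ΔT = 11.48 × 4.68 = 53.7264 kJ
n = 2.04 / 122.12 = 0.01670 mol
q_rxn = −q_cal = -53.7264 kJ
ΔH = -53.7264 / 0.01670 = -3217 kJ/mol

ΔH = -3220 kJ/mol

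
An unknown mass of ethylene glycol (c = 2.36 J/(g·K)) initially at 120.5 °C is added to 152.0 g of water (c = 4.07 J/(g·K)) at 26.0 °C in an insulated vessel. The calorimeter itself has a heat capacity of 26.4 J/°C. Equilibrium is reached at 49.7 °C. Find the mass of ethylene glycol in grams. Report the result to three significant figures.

q_gained = (152.0 × 4.07 + 26.4) × (49.7 − 26.0) = 15290 J
q_lost = m × 2.36 × (120.5 − 49.7) = 167.088 m
m = 15290 / 167.088 = 91.5 g

m = 91.5 g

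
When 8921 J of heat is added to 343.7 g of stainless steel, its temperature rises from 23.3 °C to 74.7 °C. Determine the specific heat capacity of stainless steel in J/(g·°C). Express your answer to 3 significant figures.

c = q / (m ΔT) = 8921 / (343.7 × 51.4)
c = 8921 / 17666.18 = 0.505 J/(g·°C)

c = 0.505 J/(g·°C)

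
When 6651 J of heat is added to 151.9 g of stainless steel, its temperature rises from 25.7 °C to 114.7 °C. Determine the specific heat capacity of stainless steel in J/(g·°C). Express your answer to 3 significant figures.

c = 0.492 J/(g·°C)

c = q / (m ΔT) = 6651 / (151.9 × 89.0)
c = 6651 / 13519.1 = 0.492 J/(g·°C)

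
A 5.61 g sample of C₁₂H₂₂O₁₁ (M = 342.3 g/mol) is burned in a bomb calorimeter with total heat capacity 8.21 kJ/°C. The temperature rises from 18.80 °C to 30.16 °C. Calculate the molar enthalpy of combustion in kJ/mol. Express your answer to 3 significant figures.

ΔT = 30.16 − 18.80 = 11.36 °C
q_cal = C_cal × ΔT = 8.21 × 11.36 = 93.2656 kJ
n = 5.61 / 342.3 = 0.01639 mol
q_rxn = −q_cal = -93.2656 kJ
ΔH = -93.2656 / 0.01639 = -5690 kJ/mol

ΔH = -5690 kJ/mol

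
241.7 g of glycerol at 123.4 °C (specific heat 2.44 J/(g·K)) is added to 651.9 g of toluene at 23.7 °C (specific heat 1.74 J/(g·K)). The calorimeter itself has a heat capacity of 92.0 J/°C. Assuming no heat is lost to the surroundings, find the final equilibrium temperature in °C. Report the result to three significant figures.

T_f = 56.1 °C

Heat lost by glycerol = heat gained by toluene + calorimeter.
(241.7)(2.44)(123.4 − T) = [(651.9)(1.74) + 92.0](T − 23.7)
589.748 (123.4 − T) = 1226.306 (T − 23.7)
72775 − 589.748 T = 1226.306 T − 29063
101838 = 1816.054 T
T = 56.08 °C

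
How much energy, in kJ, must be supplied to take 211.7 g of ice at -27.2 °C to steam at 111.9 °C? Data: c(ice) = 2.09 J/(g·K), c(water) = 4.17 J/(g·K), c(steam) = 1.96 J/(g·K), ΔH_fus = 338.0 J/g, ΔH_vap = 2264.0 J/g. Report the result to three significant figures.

q1 (heat ice -27.2→0.0 °C): 211.7 × 2.09 × 27.2 = 12035 J
q2 (melt at 0 °C): 211.7 × 338.0 = 71555 J
q3 (heat water 0.0→100.0 °C): 211.7 × 4.17 × 100.0 = 88279 J
q4 (vaporize at 100 °C): 211.7 × 2264.0 = 479289 J
q5 (heat steam 100.0→111.9 °C): 211.7 × 1.96 × 11.9 = 4938 J
Total: 12035 + 71555 + 88279 + 479289 + 4938 = 656096 J = 656 kJ

q = 656 kJ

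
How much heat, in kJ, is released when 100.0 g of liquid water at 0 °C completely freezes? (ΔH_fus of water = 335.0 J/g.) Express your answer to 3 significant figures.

q = m × ΔH_fus = 100.0 × 335.0 = 33500 J = 33.5 kJ

q = 33.5 kJ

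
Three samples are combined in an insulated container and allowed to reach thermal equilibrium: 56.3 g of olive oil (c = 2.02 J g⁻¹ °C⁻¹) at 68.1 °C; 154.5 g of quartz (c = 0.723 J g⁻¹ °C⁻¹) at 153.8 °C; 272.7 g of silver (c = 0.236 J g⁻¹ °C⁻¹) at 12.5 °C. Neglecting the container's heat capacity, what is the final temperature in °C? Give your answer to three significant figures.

T_f = 88.8 °C

Σ mᵢcᵢ(T − Tᵢ) = 0  ⇒  T = Σ mᵢcᵢTᵢ / Σ mᵢcᵢ
Σ mᵢcᵢ = 56.3×2.02 + 154.5×0.723 + 272.7×0.236 = 289.7867
Σ mᵢcᵢTᵢ = 113.726×68.1 + 111.7035×153.8 + 64.3572×12.5 = 25729
T = 25729 / 289.7867 = 88.79 °C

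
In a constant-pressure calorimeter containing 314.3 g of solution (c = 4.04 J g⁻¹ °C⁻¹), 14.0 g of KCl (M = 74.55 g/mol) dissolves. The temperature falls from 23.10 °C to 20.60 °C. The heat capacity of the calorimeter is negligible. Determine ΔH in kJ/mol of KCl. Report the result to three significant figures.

ΔH = 16.9 kJ/mol

|ΔT| = |20.60 − 23.10| = 2.50 °C
|q_surr| = (314.3 × 4.04) × 2.50 = 1269.772 × 2.50 = 3174 J
n(KCl) = 14.0 / 74.55 = 0.1878 mol
Temperature fell, so q_rxn = +|q_surr| = 3.174 kJ
ΔH = q_rxn / n = 16.90 kJ/mol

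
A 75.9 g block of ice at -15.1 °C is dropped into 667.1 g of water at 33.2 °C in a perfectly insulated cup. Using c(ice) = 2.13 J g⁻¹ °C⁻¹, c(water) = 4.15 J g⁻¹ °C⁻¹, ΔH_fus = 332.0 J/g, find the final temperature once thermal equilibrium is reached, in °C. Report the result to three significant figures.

T_f = 20.8 °C

Heat to bring ice to 0 °C and melt it: q₁ = 75.9×2.13×15.1 + 75.9×332.0 = 27640 J
Heat the water can supply cooling to 0 °C: 667.1×4.15×33.2 = 91913.0 J > q₁, so all ice melts.
Energy balance: 667.1×4.15×(33.2 − T) = 27640 + 75.9×4.15×(T − 0)
2768.465(33.2 − T) = 27640 + 314.985 T
91913.0 − 27640 = 3083.450 T
T = 64273.0 / 3083.450 = 20.84 °C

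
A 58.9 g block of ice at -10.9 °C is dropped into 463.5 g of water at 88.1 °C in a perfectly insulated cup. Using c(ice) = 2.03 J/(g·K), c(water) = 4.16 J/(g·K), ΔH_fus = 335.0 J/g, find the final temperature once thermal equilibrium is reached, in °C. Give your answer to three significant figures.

T_f = 68.5 °C

Heat to bring ice to 0 °C and melt it: q₁ = 58.9×2.03×10.9 + 58.9×335.0 = 21035 J
Heat the water can supply cooling to 0 °C: 463.5×4.16×88.1 = 169871 J > q₁, so all ice melts.
Energy balance: 463.5×4.16×(88.1 − T) = 21035 + 58.9×4.16×(T − 0)
1928.16(88.1 − T) = 21035 + 245.024 T
169871 − 21035 = 2173.184 T
T = 148836 / 2173.184 = 68.49 °C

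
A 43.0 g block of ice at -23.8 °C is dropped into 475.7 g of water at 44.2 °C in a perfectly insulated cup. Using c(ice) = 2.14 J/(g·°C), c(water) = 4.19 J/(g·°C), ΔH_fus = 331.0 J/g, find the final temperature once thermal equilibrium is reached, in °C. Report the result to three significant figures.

T_f = 33.0 °C

Heat to bring ice to 0 °C and melt it: q₁ = 43.0×2.14×23.8 + 43.0×331.0 = 16423 J
Heat the water can supply cooling to 0 °C: 475.7×4.19×44.2 = 88098.7 J > q₁, so all ice melts.
Energy balance: 475.7×4.19×(44.2 − T) = 16423 + 43.0×4.19×(T − 0)
1993.183(44.2 − T) = 16423 + 180.17 T
88098.7 − 16423 = 2173.353 T
T = 71675.7 / 2173.353 = 32.98 °C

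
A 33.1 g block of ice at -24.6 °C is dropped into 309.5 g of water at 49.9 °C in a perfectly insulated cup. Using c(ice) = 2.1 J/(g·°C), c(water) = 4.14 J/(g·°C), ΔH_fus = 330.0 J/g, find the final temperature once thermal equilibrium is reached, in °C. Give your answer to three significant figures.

Heat to bring ice to 0 °C and melt it: q₁ = 33.1×2.1×24.6 + 33.1×330.0 = 12633 J
Heat the water can supply cooling to 0 °C: 309.5×4.14×49.9 = 63938.4 J > q₁, so all ice melts.
Energy balance: 309.5×4.14×(49.9 − T) = 12633 + 33.1×4.14×(T − 0)
1281.33(49.9 − T) = 12633 + 137.034 T
63938.4 − 12633 = 1418.364 T
T = 51305.4 / 1418.364 = 36.17 °C

T_f = 36.2 °C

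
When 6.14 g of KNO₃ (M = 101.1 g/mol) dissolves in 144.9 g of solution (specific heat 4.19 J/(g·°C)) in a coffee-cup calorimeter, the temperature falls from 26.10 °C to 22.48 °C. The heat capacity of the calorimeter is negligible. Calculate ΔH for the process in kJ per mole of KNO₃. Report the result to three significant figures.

ΔH = 36.2 kJ/mol

|ΔT| = |22.48 − 26.10| = 3.62 °C
|q_surr| = (144.9 × 4.19) × 3.62 = 607.131 × 3.62 = 2198 J
n(KNO₃) = 6.14 / 101.1 = 0.06073 mol
Temperature fell, so q_rxn = +|q_surr| = 2.198 kJ
ΔH = q_rxn / n = 36.19 kJ/mol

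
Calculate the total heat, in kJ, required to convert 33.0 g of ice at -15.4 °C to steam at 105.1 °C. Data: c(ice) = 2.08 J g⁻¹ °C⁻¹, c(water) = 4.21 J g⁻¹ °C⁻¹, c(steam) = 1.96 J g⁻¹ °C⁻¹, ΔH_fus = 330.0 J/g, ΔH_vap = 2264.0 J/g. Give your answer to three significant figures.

q1 (heat ice -15.4→0.0 °C): 33.0 × 2.08 × 15.4 = 1057 J
q2 (melt at 0 °C): 33.0 × 330.0 = 10890 J
q3 (heat water 0.0→100.0 °C): 33.0 × 4.21 × 100.0 = 13893 J
q4 (vaporize at 100 °C): 33.0 × 2264.0 = 74712 J
q5 (heat steam 100.0→105.1 °C): 33.0 × 1.96 × 5.1 = 330 J
Total: 1057 + 10890 + 13893 + 74712 + 330 = 100882 J = 101 kJ

q = 101 kJ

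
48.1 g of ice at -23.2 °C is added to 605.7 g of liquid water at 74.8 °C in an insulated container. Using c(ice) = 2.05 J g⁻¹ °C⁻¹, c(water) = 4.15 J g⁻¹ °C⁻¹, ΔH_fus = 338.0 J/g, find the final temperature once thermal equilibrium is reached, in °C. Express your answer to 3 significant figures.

T_f = 62.5 °C

Heat to bring ice to 0 °C and melt it: q₁ = 48.1×2.05×23.2 + 48.1×338.0 = 18545 J
Heat the water can supply cooling to 0 °C: 605.7×4.15×74.8 = 188021 J > q₁, so all ice melts.
Energy balance: 605.7×4.15×(74.8 − T) = 18545 + 48.1×4.15×(T − 0)
2513.655(74.8 − T) = 18545 + 199.615 T
188021 − 18545 = 2713.270 T
T = 169476 / 2713.270 = 62.46 °C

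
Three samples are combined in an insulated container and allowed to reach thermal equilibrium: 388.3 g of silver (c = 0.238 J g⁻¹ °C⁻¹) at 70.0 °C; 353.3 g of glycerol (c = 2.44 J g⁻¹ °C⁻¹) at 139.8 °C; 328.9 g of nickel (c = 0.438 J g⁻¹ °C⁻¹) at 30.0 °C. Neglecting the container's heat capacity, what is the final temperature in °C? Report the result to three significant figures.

T_f = 120 °C

Σ mᵢcᵢ(T − Tᵢ) = 0  ⇒  T = Σ mᵢcᵢTᵢ / Σ mᵢcᵢ
Σ mᵢcᵢ = 388.3×0.238 + 353.3×2.44 + 328.9×0.438 = 1098.5256
Σ mᵢcᵢTᵢ = 92.4154×70.0 + 862.052×139.8 + 144.0582×30.0 = 131310
T = 131310 / 1098.5256 = 119.5 °C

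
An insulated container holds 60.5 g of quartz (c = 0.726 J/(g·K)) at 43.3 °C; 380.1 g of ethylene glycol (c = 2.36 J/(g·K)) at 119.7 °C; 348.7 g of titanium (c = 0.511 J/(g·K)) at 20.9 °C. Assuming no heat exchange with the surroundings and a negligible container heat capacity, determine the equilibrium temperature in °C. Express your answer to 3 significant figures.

T_f = 101 °C

Σ mᵢcᵢ(T − Tᵢ) = 0  ⇒  T = Σ mᵢcᵢTᵢ / Σ mᵢcᵢ
Σ mᵢcᵢ = 60.5×0.726 + 380.1×2.36 + 348.7×0.511 = 1119.1447
Σ mᵢcᵢTᵢ = 43.923×43.3 + 897.036×119.7 + 178.1857×20.9 = 113000
T = 113000 / 1119.1447 = 101.0 °C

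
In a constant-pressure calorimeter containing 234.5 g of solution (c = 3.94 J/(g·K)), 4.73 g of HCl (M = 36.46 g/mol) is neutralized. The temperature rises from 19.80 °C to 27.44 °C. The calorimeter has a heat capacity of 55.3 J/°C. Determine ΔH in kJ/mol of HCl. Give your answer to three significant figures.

ΔH = -57.7 kJ/mol

|ΔT| = |27.44 − 19.80| = 7.64 °C
|q_surr| = (234.5 × 3.94 + 55.3) × 7.64 = 979.23 × 7.64 = 7481 J
n(HCl) = 4.73 / 36.46 = 0.1297 mol
Temperature rose, so q_rxn = −|q_surr| = -7.481 kJ
ΔH = q_rxn / n = -57.68 kJ/mol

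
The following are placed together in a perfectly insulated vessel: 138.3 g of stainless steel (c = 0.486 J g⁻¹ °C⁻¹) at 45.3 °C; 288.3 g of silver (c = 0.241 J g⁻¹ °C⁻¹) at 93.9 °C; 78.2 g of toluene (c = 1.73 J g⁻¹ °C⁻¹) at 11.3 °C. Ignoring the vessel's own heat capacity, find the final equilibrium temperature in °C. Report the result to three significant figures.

T_f = 40.8 °C

Σ mᵢcᵢ(T − Tᵢ) = 0  ⇒  T = Σ mᵢcᵢTᵢ / Σ mᵢcᵢ
Σ mᵢcᵢ = 138.3×0.486 + 288.3×0.241 + 78.2×1.73 = 271.9801
Σ mᵢcᵢTᵢ = 67.2138×45.3 + 69.4803×93.9 + 135.286×11.3 = 11098
T = 11098 / 271.9801 = 40.80 °C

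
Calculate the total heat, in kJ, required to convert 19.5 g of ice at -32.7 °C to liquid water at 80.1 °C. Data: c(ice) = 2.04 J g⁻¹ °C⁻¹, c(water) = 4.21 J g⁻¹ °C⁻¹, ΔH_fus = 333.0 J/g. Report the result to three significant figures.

q = 14.4 kJ

q1 (heat ice -32.7→0.0 °C): 19.5 × 2.04 × 32.7 = 1301 J
q2 (melt at 0 °C): 19.5 × 333.0 = 6494 J
q3 (heat water 0.0→80.1 °C): 19.5 × 4.21 × 80.1 = 6576 J
Total: 1301 + 6494 + 6576 = 14371 J = 14.4 kJ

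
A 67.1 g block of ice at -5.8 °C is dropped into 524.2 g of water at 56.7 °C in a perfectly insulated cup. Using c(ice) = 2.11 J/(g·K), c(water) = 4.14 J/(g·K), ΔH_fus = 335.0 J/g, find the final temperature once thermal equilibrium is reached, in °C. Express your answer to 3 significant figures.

Heat to bring ice to 0 °C and melt it: q₁ = 67.1×2.11×5.8 + 67.1×335.0 = 23300 J
Heat the water can supply cooling to 0 °C: 524.2×4.14×56.7 = 123050 J > q₁, so all ice melts.
Energy balance: 524.2×4.14×(56.7 − T) = 23300 + 67.1×4.14×(T − 0)
2170.188(56.7 − T) = 23300 + 277.794 T
123050 − 23300 = 2447.982 T
T = 99750 / 2447.982 = 40.748 °C

T_f = 40.7 °C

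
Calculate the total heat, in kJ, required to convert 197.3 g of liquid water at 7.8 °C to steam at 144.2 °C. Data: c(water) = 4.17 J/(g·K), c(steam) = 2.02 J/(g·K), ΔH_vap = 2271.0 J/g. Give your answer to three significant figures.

q = 542 kJ

q1 (heat water 7.8→100.0 °C): 197.3 × 4.17 × 92.2 = 75857 J
q2 (vaporize at 100 °C): 197.3 × 2271.0 = 448068 J
q3 (heat steam 100.0→144.2 °C): 197.3 × 2.02 × 44.2 = 17616 J
Total: 75857 + 448068 + 17616 = 541541 J = 542 kJ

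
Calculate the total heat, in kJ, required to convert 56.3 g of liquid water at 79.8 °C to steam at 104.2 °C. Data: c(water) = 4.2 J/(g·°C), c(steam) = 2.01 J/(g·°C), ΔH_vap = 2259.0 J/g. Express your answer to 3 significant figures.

q1 (heat water 79.8→100.0 °C): 56.3 × 4.2 × 20.2 = 4776 J
q2 (vaporize at 100 °C): 56.3 × 2259.0 = 127182 J
q3 (heat steam 100.0→104.2 °C): 56.3 × 2.01 × 4.2 = 475 J
Total: 4776 + 127182 + 475 = 132433 J = 132 kJ

q = 132 kJ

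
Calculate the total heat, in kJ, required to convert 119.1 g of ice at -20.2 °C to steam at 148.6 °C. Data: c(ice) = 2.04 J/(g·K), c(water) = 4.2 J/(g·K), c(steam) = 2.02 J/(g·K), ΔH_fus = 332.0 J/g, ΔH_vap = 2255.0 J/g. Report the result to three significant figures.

q = 375 kJ

q1 (heat ice -20.2→0.0 °C): 119.1 × 2.04 × 20.2 = 4908 J
q2 (melt at 0 °C): 119.1 × 332.0 = 39541 J
q3 (heat water 0.0→100.0 °C): 119.1 × 4.2 × 100.0 = 50022 J
q4 (vaporize at 100 °C): 119.1 × 2255.0 = 268571 J
q5 (heat steam 100.0→148.6 °C): 119.1 × 2.02 × 48.6 = 11692 J
Total: 4908 + 39541 + 50022 + 268571 + 11692 = 374734 J = 375 kJ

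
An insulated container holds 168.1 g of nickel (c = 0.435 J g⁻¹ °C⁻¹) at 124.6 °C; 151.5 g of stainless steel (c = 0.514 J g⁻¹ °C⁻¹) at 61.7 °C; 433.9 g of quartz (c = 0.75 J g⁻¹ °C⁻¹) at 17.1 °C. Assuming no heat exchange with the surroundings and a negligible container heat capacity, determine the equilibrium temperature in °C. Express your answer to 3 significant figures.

T_f = 40.9 °C

Σ mᵢcᵢ(T − Tᵢ) = 0  ⇒  T = Σ mᵢcᵢTᵢ / Σ mᵢcᵢ
Σ mᵢcᵢ = 168.1×0.435 + 151.5×0.514 + 433.9×0.75 = 476.4195
Σ mᵢcᵢTᵢ = 73.1235×124.6 + 77.871×61.7 + 325.425×17.1 = 19481
T = 19481 / 476.4195 = 40.89 °C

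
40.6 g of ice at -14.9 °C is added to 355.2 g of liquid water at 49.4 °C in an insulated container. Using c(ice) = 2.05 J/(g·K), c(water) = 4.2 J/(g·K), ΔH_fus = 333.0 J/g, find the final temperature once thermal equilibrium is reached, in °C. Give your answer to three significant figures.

Heat to bring ice to 0 °C and melt it: q₁ = 40.6×2.05×14.9 + 40.6×333.0 = 14760 J
Heat the water can supply cooling to 0 °C: 355.2×4.2×49.4 = 73696.9 J > q₁, so all ice melts.
Energy balance: 355.2×4.2×(49.4 − T) = 14760 + 40.6×4.2×(T − 0)
1491.84(49.4 − T) = 14760 + 170.52 T
73696.9 − 14760 = 1662.36 T
T = 58936.9 / 1662.36 = 35.45 °C

T_f = 35.5 °C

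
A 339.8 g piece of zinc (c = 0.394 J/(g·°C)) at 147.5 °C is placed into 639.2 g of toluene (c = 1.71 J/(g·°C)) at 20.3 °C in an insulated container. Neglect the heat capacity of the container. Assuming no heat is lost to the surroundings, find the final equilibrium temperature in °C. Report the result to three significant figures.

Heat lost by zinc = heat gained by toluene.
(339.8)(0.394)(147.5 − T) = (639.2)(1.71)(T − 20.3)
133.8812 (147.5 − T) = 1093.032 (T − 20.3)
19747 − 133.8812 T = 1093.032 T − 22189
41936 = 1226.9132 T
T = 34.18 °C

T_f = 34.2 °C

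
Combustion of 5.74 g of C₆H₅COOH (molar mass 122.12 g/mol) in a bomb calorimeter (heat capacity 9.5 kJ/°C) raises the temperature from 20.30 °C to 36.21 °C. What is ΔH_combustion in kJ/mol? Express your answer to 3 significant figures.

ΔT = 36.21 − 20.30 = 15.91 °C
q_cal = C_cal × ΔT = 9.5 × 15.91 = 151.145 kJ
n = 5.74 / 122.12 = 0.04700 mol
q_rxn = −q_cal = -151.145 kJ
ΔH = -151.145 / 0.04700 = -3216 kJ/mol

ΔH = -3220 kJ/mol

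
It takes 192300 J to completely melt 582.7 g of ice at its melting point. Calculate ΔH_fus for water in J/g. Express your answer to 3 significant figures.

ΔH_fus = q / m = 192300 / 582.7 = 330 J/g

ΔH_fus = 330 J/g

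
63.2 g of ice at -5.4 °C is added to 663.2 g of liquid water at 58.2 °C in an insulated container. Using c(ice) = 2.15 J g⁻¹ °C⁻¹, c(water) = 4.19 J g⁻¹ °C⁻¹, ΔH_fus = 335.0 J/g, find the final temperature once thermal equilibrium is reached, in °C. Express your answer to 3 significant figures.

Heat to bring ice to 0 °C and melt it: q₁ = 63.2×2.15×5.4 + 63.2×335.0 = 21906 J
Heat the water can supply cooling to 0 °C: 663.2×4.19×58.2 = 161727 J > q₁, so all ice melts.
Energy balance: 663.2×4.19×(58.2 − T) = 21906 + 63.2×4.19×(T − 0)
2778.808(58.2 − T) = 21906 + 264.808 T
161727 − 21906 = 3043.616 T
T = 139821 / 3043.616 = 45.94 °C

T_f = 45.9 °C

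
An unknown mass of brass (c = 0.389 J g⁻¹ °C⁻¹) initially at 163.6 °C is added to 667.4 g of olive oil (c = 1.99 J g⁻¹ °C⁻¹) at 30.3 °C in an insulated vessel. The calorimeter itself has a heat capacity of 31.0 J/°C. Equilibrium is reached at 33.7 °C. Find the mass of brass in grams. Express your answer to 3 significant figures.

q_gained = (667.4 × 1.99 + 31.0) × (33.7 − 30.3) = 4621 J
q_lost = m × 0.389 × (163.6 − 33.7) = 50.5311 m
m = 4621 / 50.5311 = 91.4 g

m = 91.4 g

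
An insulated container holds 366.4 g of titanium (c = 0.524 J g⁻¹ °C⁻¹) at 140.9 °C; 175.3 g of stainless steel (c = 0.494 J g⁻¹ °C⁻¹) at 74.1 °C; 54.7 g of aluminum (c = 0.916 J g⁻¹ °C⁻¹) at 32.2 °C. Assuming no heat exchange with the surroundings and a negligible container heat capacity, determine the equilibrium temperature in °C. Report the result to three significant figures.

Σ mᵢcᵢ(T − Tᵢ) = 0  ⇒  T = Σ mᵢcᵢTᵢ / Σ mᵢcᵢ
Σ mᵢcᵢ = 366.4×0.524 + 175.3×0.494 + 54.7×0.916 = 328.6970
Σ mᵢcᵢTᵢ = 191.9936×140.9 + 86.5982×74.1 + 50.1052×32.2 = 35082
T = 35082 / 328.6970 = 106.7 °C

T_f = 107 °C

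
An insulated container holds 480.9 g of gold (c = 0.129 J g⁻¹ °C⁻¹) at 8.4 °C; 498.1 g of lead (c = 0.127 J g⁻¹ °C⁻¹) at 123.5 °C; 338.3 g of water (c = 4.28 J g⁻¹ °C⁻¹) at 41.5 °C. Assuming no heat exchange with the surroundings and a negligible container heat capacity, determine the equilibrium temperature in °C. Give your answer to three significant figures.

Σ mᵢcᵢ(T − Tᵢ) = 0  ⇒  T = Σ mᵢcᵢTᵢ / Σ mᵢcᵢ
Σ mᵢcᵢ = 480.9×0.129 + 498.1×0.127 + 338.3×4.28 = 1573.2188
Σ mᵢcᵢTᵢ = 62.0361×8.4 + 63.2587×123.5 + 1447.924×41.5 = 68422
T = 68422 / 1573.2188 = 43.49 °C

T_f = 43.5 °C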